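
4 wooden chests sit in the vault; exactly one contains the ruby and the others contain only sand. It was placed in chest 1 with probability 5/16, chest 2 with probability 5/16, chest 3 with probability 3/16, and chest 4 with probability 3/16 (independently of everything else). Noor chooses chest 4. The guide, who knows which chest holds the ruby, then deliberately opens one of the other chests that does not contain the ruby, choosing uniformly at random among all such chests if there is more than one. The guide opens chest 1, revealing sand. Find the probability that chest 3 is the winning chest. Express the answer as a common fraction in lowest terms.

Condition on the true location of the ruby.
If it is in chest 1 (prior 5/16): the guide opened chest 1, so this case is ruled out; weight (5/16)·0 = 0.
If it is in chest 2 (prior 5/16): the guide has 2 equally likely choices, so probability 1/2; weight (5/16)·(1/2) = 5/32.
If it is in chest 3 (prior 3/16): the guide has 2 equally likely choices, so probability 1/2; weight (3/16)·(1/2) = 3/32.
If it is in chest 4 (prior 3/16): the guide has 3 equally likely choices, so probability 1/3; weight (3/16)·(1/3) = 1/16.
The weights sum to 5/16.
So P(the ruby in chest 3 | the guide opened chest 1) = (3/32) / (5/16) = 3/10.

3/10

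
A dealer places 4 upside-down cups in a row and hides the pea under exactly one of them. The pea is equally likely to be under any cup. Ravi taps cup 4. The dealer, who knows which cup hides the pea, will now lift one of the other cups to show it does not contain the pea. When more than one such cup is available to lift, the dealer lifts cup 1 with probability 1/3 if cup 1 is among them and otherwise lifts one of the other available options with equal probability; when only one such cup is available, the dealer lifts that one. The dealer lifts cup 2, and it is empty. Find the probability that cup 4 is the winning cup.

Apply Bayes' rule, conditioning on where the pea actually is.
If it is under cup 1 (prior 1/4): cup 1 holds the prize so is unavailable; the dealer chooses uniformly among the 2 others, probability 1/2; weight (1/4)·(1/2) = 1/8.
If it is under cup 2 (prior 1/4): the dealer opened cup 2, so this case is ruled out; weight (1/4)·0 = 0.
If it is under cup 3 (prior 1/4): cup 1 is available but not opened, probability 2/3; weight (1/4)·(2/3) = 1/6.
If it is under cup 4 (prior 1/4): cup 1 is available but not opened; cup 2 gets probability (1 − 1/3)/2 = 1/3; weight (1/4)·(1/3) = 1/12.
The weights sum to 3/8.
So P(the pea under cup 4 | the dealer opened cup 2) = (1/12) / (3/8) = 2/9.

2/9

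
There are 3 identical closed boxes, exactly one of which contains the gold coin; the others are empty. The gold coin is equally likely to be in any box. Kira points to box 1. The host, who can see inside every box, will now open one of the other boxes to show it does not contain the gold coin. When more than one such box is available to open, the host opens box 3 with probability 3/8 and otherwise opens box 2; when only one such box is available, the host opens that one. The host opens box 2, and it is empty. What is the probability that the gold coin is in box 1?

5/13

Consider each possible location of the gold coin in turn.
If it is in box 1 (prior 1/3): box 3 is available but not opened, probability 5/8; weight (1/3)·(5/8) = 5/24.
If it is in box 2 (prior 1/3): the host opened box 2, so this case is ruled out; weight (1/3)·0 = 0.
If it is in box 3 (prior 1/3): only box 2 is available, probability 1; weight (1/3)·1 = 1/3.
The weights sum to 13/24.
So P(the gold coin in box 1 | the host opened box 2) = (5/24) / (13/24) = 5/13.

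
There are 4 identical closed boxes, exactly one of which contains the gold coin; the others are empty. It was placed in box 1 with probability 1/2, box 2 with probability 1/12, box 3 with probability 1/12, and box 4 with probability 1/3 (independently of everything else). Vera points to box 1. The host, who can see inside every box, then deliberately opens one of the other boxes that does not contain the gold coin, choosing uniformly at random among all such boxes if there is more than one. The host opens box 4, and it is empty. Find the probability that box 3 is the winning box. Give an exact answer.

1/6

Condition on the true location of the gold coin.
If it is in box 1 (prior 1/2): the host has 3 equally likely choices, so probability 1/3; weight (1/2)·(1/3) = 1/6.
If it is in either of boxes 2 and 3 (prior 1/12 each): the host has 2 equally likely choices, so probability 1/2; weight (1/12)·(1/2) = 1/24 each.
If it is in box 4 (prior 1/3): the host opened box 4, so this case is ruled out; weight (1/3)·0 = 0.
The weights sum to 1/4.
So P(the gold coin in box 3 | the host opened box 4) = (1/24) / (1/4) = 1/6.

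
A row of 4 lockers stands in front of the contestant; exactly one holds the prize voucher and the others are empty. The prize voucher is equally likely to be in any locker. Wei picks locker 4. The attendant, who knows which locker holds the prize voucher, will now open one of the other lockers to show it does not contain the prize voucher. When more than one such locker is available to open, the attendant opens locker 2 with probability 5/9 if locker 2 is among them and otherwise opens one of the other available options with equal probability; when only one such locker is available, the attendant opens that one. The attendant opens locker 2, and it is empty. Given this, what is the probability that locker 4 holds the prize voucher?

1/3

Apply Bayes' rule, conditioning on where the prize voucher actually is.
If it is in any of lockers 1, 3, and 4 (prior 1/4 each): locker 2 is available, opened with probability 5/9; weight (1/4)·(5/9) = 5/36 each.
If it is in locker 2 (prior 1/4): the attendant opened locker 2, so this case is ruled out; weight (1/4)·0 = 0.
The weights sum to 5/12.
So P(the prize voucher in locker 4 | the attendant opened locker 2) = (5/36) / (5/12) = 1/3.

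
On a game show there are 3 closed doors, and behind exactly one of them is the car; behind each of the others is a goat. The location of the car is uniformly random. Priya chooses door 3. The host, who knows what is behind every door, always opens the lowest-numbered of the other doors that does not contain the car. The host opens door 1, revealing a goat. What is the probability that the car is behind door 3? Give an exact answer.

Consider each possible location of the car in turn.
If it is behind door 1 (prior 1/3): the host opened door 1, so this case is ruled out; weight (1/3)·0 = 0.
If it is behind either of doors 2 and 3 (prior 1/3 each): door 1 is the lowest-numbered option available, probability 1; weight (1/3)·1 = 1/3 each.
The weights sum to 2/3.
So P(the car behind door 3 | the host opened door 1) = (1/3) / (2/3) = 1/2.

1/2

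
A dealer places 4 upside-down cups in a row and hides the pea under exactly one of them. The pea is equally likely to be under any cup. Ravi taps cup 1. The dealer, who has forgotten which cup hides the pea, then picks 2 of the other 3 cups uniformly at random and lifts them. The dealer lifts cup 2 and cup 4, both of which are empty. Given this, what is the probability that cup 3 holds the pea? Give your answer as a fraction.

1/2

Because the dealer chose which cups to lift without knowing where the pea is, the choice is independent of the prize location. Learning that none of the 2 opened cups holds the pea simply rules out those 2 locations and leaves the remaining 2 cups still equally likely by symmetry.
So P(the pea under cup 3) = 1/2.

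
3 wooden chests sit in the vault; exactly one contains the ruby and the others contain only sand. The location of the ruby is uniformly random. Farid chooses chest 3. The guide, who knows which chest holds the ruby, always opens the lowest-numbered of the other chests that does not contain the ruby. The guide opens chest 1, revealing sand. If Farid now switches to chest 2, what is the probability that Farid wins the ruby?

1/2

Apply Bayes' rule, conditioning on where the ruby actually is.
If it is in chest 1 (prior 1/3): the guide opened chest 1, so this case is ruled out; weight (1/3)·0 = 0.
If it is in either of chests 2 and 3 (prior 1/3 each): chest 1 is the lowest-numbered option available, probability 1; weight (1/3)·1 = 1/3 each.
The weights sum to 2/3.
So P(the ruby in chest 2 | the guide opened chest 1) = (1/3) / (2/3) = 1/2.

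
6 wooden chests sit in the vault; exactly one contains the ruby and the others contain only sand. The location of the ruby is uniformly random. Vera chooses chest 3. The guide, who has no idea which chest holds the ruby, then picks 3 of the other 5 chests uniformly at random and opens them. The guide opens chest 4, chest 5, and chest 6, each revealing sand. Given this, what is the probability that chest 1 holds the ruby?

1/3

Because the guide chose which chests to open without knowing where the ruby is, the choice is independent of the prize location. Learning that none of the 3 opened chests holds the ruby simply rules out those 3 locations and leaves the remaining 3 chests still equally likely by symmetry.
So P(the ruby in chest 1) = 1/3.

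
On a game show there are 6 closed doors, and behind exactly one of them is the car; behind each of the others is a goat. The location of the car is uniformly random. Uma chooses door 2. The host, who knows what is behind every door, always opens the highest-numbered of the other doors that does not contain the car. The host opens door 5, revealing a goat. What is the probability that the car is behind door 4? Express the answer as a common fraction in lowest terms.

Consider each possible location of the car in turn.
If it is behind any of doors 1, 2, 3, and 4 (prior 1/6 each): the host would have opened door 6 instead, probability 0; weight (1/6)·0 = 0 each.
If it is behind door 5 (prior 1/6): the host opened door 5, so this case is ruled out; weight (1/6)·0 = 0.
If it is behind door 6 (prior 1/6): door 5 is the highest-numbered option available, probability 1; weight (1/6)·1 = 1/6.
The weights sum to 1/6.
So P(the car behind door 4 | the host opened door 5) = 0 / (1/6) = 0.

0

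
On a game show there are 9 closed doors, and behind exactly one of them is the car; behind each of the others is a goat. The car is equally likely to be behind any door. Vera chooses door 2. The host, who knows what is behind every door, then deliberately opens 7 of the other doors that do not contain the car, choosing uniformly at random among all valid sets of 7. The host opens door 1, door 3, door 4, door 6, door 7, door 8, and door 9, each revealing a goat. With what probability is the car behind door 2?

1/9

Consider each possible location of the car in turn.
If it is behind any of doors 1, 3, 4, 6, 7, 8, and 9 (prior 1/9 each): that door was opened and seen not to hold the prize — ruled out; weight (1/9)·0 = 0 each.
If it is behind door 2 (prior 1/9): the host has 8 equally likely choices, so probability 1/8; weight (1/9)·(1/8) = 1/72.
If it is behind door 5 (prior 1/9): the host has no choice, probability 1; weight (1/9)·1 = 1/9.
The weights sum to 1/8.
So P(the car behind door 2 | the host opened door 1, door 3, door 4, door 6, door 7, door 8, and door 9) = (1/72) / (1/8) = 1/9.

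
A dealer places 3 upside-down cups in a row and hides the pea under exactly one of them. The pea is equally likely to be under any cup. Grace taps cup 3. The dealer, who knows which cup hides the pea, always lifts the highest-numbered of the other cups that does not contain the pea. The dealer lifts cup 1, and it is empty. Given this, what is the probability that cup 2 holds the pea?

Condition on the true location of the pea.
If it is under cup 1 (prior 1/3): the dealer opened cup 1, so this case is ruled out; weight (1/3)·0 = 0.
If it is under cup 2 (prior 1/3): cup 1 is the highest-numbered option available, probability 1; weight (1/3)·1 = 1/3.
If it is under cup 3 (prior 1/3): the dealer would have opened cup 2 instead, probability 0; weight (1/3)·0 = 0.
The weights sum to 1/3.
So P(the pea under cup 2 | the dealer opened cup 1) = (1/3) / (1/3) = 1.

1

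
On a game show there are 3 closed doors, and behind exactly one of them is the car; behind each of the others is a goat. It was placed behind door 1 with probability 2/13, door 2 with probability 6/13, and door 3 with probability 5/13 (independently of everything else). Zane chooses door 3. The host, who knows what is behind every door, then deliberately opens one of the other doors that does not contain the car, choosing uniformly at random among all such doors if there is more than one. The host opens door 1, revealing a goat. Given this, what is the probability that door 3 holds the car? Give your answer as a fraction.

Apply Bayes' rule, conditioning on where the car actually is.
If it is behind door 1 (prior 2/13): the host opened door 1, so this case is ruled out; weight (2/13)·0 = 0.
If it is behind door 2 (prior 6/13): the host has no choice, probability 1; weight (6/13)·1 = 6/13.
If it is behind door 3 (prior 5/13): the host has 2 equally likely choices, so probability 1/2; weight (5/13)·(1/2) = 5/26.
The weights sum to 17/26.
So P(the car behind door 3 | the host opened door 1) = (5/26) / (17/26) = 5/17.

5/17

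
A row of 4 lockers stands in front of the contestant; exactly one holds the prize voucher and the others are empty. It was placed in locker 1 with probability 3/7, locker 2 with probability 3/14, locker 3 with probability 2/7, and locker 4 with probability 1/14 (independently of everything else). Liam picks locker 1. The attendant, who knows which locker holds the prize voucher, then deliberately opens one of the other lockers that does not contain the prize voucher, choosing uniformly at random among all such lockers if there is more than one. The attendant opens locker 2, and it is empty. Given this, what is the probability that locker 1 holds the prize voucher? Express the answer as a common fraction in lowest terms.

Apply Bayes' rule, conditioning on where the prize voucher actually is.
If it is in locker 1 (prior 3/7): the attendant has 3 equally likely choices, so probability 1/3; weight (3/7)·(1/3) = 1/7.
If it is in locker 2 (prior 3/14): the attendant opened locker 2, so this case is ruled out; weight (3/14)·0 = 0.
If it is in locker 3 (prior 2/7): the attendant has 2 equally likely choices, so probability 1/2; weight (2/7)·(1/2) = 1/7.
If it is in locker 4 (prior 1/14): the attendant has 2 equally likely choices, so probability 1/2; weight (1/14)·(1/2) = 1/28.
The weights sum to 9/28.
So P(the prize voucher in locker 1 | the attendant opened locker 2) = (1/7) / (9/28) = 4/9.

4/9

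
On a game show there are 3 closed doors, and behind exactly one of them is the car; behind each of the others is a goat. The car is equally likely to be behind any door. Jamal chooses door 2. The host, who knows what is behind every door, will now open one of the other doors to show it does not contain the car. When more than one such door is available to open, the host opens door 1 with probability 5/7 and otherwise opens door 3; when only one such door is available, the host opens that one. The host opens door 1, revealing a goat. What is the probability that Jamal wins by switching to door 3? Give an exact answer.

7/12

Condition on the true location of the car.
If it is behind door 1 (prior 1/3): the host opened door 1, so this case is ruled out; weight (1/3)·0 = 0.
If it is behind door 2 (prior 1/3): door 1 is available, opened with probability 5/7; weight (1/3)·(5/7) = 5/21.
If it is behind door 3 (prior 1/3): only door 1 is available, probability 1; weight (1/3)·1 = 1/3.
The weights sum to 4/7.
So P(the car behind door 3 | the host opened door 1) = (1/3) / (4/7) = 7/12.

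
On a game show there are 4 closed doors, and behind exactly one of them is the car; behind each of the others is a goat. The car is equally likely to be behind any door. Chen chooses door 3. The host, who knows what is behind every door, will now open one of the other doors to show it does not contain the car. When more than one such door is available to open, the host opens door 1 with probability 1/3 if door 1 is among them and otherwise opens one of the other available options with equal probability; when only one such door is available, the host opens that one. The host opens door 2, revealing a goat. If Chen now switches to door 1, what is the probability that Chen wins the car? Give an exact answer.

Condition on the true location of the car.
If it is behind door 1 (prior 1/4): door 1 holds the prize so is unavailable; the host chooses uniformly among the 2 others, probability 1/2; weight (1/4)·(1/2) = 1/8.
If it is behind door 2 (prior 1/4): the host opened door 2, so this case is ruled out; weight (1/4)·0 = 0.
If it is behind door 3 (prior 1/4): door 1 is available but not opened; door 2 gets probability (1 − 1/3)/2 = 1/3; weight (1/4)·(1/3) = 1/12.
If it is behind door 4 (prior 1/4): door 1 is available but not opened, probability 2/3; weight (1/4)·(2/3) = 1/6.
The weights sum to 3/8.
So P(the car behind door 1 | the host opened door 2) = (1/8) / (3/8) = 1/3.

1/3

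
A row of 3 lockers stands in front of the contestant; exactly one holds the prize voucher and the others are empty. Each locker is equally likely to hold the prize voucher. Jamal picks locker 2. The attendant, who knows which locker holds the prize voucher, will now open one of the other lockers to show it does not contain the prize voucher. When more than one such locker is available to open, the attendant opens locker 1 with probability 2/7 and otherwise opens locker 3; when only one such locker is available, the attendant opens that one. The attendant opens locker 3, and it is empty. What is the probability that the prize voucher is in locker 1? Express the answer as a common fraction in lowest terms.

Apply Bayes' rule, conditioning on where the prize voucher actually is.
If it is in locker 1 (prior 1/3): only locker 3 is available, probability 1; weight (1/3)·1 = 1/3.
If it is in locker 2 (prior 1/3): locker 1 is available but not opened, probability 5/7; weight (1/3)·(5/7) = 5/21.
If it is in locker 3 (prior 1/3): the attendant opened locker 3, so this case is ruled out; weight (1/3)·0 = 0.
The weights sum to 4/7.
So P(the prize voucher in locker 1 | the attendant opened locker 3) = (1/3) / (4/7) = 7/12.

7/12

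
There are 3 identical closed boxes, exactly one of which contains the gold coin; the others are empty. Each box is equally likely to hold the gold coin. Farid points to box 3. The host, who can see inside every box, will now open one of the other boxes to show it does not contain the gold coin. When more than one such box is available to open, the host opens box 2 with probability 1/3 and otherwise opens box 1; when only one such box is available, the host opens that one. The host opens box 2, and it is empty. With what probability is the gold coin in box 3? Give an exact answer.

1/4

Consider each possible location of the gold coin in turn.
If it is in box 1 (prior 1/3): only box 2 is available, probability 1; weight (1/3)·1 = 1/3.
If it is in box 2 (prior 1/3): the host opened box 2, so this case is ruled out; weight (1/3)·0 = 0.
If it is in box 3 (prior 1/3): box 2 is available, opened with probability 1/3; weight (1/3)·(1/3) = 1/9.
The weights sum to 4/9.
So P(the gold coin in box 3 | the host opened box 2) = (1/9) / (4/9) = 1/4.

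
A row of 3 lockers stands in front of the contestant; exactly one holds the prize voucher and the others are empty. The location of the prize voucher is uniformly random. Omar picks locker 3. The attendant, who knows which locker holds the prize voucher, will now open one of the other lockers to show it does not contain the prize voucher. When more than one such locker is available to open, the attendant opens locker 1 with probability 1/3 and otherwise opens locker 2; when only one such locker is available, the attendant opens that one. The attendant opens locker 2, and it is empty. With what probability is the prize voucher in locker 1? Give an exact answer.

Consider each possible location of the prize voucher in turn.
If it is in locker 1 (prior 1/3): only locker 2 is available, probability 1; weight (1/3)·1 = 1/3.
If it is in locker 2 (prior 1/3): the attendant opened locker 2, so this case is ruled out; weight (1/3)·0 = 0.
If it is in locker 3 (prior 1/3): locker 1 is available but not opened, probability 2/3; weight (1/3)·(2/3) = 2/9.
The weights sum to 5/9.
So P(the prize voucher in locker 1 | the attendant opened locker 2) = (1/3) / (5/9) = 3/5.

3/5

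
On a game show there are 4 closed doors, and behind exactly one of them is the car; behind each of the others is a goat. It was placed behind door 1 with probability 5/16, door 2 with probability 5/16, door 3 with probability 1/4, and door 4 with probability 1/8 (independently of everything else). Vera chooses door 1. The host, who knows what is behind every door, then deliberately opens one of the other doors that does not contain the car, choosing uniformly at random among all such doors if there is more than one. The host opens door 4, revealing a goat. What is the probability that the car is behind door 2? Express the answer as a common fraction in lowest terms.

15/37

Consider each possible location of the car in turn.
If it is behind door 1 (prior 5/16): the host has 3 equally likely choices, so probability 1/3; weight (5/16)·(1/3) = 5/48.
If it is behind door 2 (prior 5/16): the host has 2 equally likely choices, so probability 1/2; weight (5/16)·(1/2) = 5/32.
If it is behind door 3 (prior 1/4): the host has 2 equally likely choices, so probability 1/2; weight (1/4)·(1/2) = 1/8.
If it is behind door 4 (prior 1/8): the host opened door 4, so this case is ruled out; weight (1/8)·0 = 0.
The weights sum to 37/96.
So P(the car behind door 2 | the host opened door 4) = (5/32) / (37/96) = 15/37.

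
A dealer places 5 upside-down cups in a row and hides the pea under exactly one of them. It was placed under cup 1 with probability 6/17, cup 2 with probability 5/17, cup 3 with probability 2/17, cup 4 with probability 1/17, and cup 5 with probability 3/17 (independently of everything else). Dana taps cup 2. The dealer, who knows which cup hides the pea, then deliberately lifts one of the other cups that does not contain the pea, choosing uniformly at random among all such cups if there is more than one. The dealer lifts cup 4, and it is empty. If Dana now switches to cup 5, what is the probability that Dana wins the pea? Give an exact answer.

Condition on the true location of the pea.
If it is under cup 1 (prior 6/17): the dealer has 3 equally likely choices, so probability 1/3; weight (6/17)·(1/3) = 2/17.
If it is under cup 2 (prior 5/17): the dealer has 4 equally likely choices, so probability 1/4; weight (5/17)·(1/4) = 5/68.
If it is under cup 3 (prior 2/17): the dealer has 3 equally likely choices, so probability 1/3; weight (2/17)·(1/3) = 2/51.
If it is under cup 4 (prior 1/17): the dealer opened cup 4, so this case is ruled out; weight (1/17)·0 = 0.
If it is under cup 5 (prior 3/17): the dealer has 3 equally likely choices, so probability 1/3; weight (3/17)·(1/3) = 1/17.
The weights sum to 59/204.
So P(the pea under cup 5 | the dealer opened cup 4) = (1/17) / (59/204) = 12/59.

12/59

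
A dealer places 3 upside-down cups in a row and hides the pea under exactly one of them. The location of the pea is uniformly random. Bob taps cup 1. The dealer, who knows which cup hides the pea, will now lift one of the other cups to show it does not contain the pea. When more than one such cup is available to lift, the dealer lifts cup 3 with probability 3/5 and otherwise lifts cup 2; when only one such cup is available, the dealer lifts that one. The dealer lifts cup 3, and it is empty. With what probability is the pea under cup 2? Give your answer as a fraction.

5/8

Consider each possible location of the pea in turn.
If it is under cup 1 (prior 1/3): cup 3 is available, opened with probability 3/5; weight (1/3)·(3/5) = 1/5.
If it is under cup 2 (prior 1/3): only cup 3 is available, probability 1; weight (1/3)·1 = 1/3.
If it is under cup 3 (prior 1/3): the dealer opened cup 3, so this case is ruled out; weight (1/3)·0 = 0.
The weights sum to 8/15.
So P(the pea under cup 2 | the dealer opened cup 3) = (1/3) / (8/15) = 5/8.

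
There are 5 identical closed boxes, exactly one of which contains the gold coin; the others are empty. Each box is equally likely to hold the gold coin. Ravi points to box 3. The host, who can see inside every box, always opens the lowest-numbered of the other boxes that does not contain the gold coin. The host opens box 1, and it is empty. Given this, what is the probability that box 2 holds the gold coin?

Consider each possible location of the gold coin in turn.
If it is in box 1 (prior 1/5): the host opened box 1, so this case is ruled out; weight (1/5)·0 = 0.
If it is in any of boxes 2, 3, 4, and 5 (prior 1/5 each): box 1 is the lowest-numbered option available, probability 1; weight (1/5)·1 = 1/5 each.
The weights sum to 4/5.
So P(the gold coin in box 2 | the host opened box 1) = (1/5) / (4/5) = 1/4.

1/4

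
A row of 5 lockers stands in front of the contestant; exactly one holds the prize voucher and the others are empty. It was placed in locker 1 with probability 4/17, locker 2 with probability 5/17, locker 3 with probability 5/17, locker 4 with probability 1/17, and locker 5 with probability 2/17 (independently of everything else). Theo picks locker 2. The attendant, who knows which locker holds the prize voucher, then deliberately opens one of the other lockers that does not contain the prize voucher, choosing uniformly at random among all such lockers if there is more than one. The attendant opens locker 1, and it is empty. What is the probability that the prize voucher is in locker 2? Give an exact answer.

Apply Bayes' rule, conditioning on where the prize voucher actually is.
If it is in locker 1 (prior 4/17): the attendant opened locker 1, so this case is ruled out; weight (4/17)·0 = 0.
If it is in locker 2 (prior 5/17): the attendant has 4 equally likely choices, so probability 1/4; weight (5/17)·(1/4) = 5/68.
If it is in locker 3 (prior 5/17): the attendant has 3 equally likely choices, so probability 1/3; weight (5/17)·(1/3) = 5/51.
If it is in locker 4 (prior 1/17): the attendant has 3 equally likely choices, so probability 1/3; weight (1/17)·(1/3) = 1/51.
If it is in locker 5 (prior 2/17): the attendant has 3 equally likely choices, so probability 1/3; weight (2/17)·(1/3) = 2/51.
The weights sum to 47/204.
So P(the prize voucher in locker 2 | the attendant opened locker 1) = (5/68) / (47/204) = 15/47.

15/47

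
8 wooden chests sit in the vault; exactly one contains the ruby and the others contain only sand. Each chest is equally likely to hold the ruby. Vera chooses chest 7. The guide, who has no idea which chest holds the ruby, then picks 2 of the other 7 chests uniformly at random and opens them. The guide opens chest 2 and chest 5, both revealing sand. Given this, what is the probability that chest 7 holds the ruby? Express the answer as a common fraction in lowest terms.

Consider each possible location of the ruby in turn.
If it is in any of chests 1, 3, 4, 6, 7, and 8 (prior 1/8 each): the guide picks exactly this set with probability 1/21 regardless, and none is the prize; weight (1/8)·(1/21) = 1/168 each.
If it is in either of chests 2 and 5 (prior 1/8 each): that chest was opened and seen not to hold the prize — ruled out; weight (1/8)·0 = 0 each.
The weights sum to 1/28.
So P(the ruby in chest 7 | the guide opened chest 2 and chest 5) = (1/168) / (1/28) = 1/6.

1/6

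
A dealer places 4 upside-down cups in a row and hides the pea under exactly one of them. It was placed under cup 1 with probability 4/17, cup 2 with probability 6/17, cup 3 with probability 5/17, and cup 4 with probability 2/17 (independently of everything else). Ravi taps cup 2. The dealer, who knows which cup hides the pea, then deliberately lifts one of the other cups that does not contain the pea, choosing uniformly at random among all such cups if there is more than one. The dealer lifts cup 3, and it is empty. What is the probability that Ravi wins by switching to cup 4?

1/5

Apply Bayes' rule, conditioning on where the pea actually is.
If it is under cup 1 (prior 4/17): the dealer has 2 equally likely choices, so probability 1/2; weight (4/17)·(1/2) = 2/17.
If it is under cup 2 (prior 6/17): the dealer has 3 equally likely choices, so probability 1/3; weight (6/17)·(1/3) = 2/17.
If it is under cup 3 (prior 5/17): the dealer opened cup 3, so this case is ruled out; weight (5/17)·0 = 0.
If it is under cup 4 (prior 2/17): the dealer has 2 equally likely choices, so probability 1/2; weight (2/17)·(1/2) = 1/17.
The weights sum to 5/17.
So P(the pea under cup 4 | the dealer opened cup 3) = (1/17) / (5/17) = 1/5.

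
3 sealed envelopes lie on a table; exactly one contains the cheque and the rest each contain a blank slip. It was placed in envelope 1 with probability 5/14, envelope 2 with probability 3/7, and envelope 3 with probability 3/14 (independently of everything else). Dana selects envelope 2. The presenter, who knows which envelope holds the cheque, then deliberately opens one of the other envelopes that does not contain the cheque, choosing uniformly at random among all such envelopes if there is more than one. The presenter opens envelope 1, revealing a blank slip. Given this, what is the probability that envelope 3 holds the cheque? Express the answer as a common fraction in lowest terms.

1/2

Consider each possible location of the cheque in turn.
If it is in envelope 1 (prior 5/14): the presenter opened envelope 1, so this case is ruled out; weight (5/14)·0 = 0.
If it is in envelope 2 (prior 3/7): the presenter has 2 equally likely choices, so probability 1/2; weight (3/7)·(1/2) = 3/14.
If it is in envelope 3 (prior 3/14): the presenter has no choice, probability 1; weight (3/14)·1 = 3/14.
The weights sum to 3/7.
So P(the cheque in envelope 3 | the presenter opened envelope 1) = (3/14) / (3/7) = 1/2.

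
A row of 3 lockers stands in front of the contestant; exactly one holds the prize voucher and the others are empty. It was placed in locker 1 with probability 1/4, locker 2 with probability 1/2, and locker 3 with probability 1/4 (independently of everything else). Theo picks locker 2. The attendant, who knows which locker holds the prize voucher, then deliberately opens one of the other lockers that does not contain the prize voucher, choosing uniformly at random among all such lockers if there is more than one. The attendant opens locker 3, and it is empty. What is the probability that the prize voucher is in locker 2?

1/2

Condition on the true location of the prize voucher.
If it is in locker 1 (prior 1/4): the attendant has no choice, probability 1; weight (1/4)·1 = 1/4.
If it is in locker 2 (prior 1/2): the attendant has 2 equally likely choices, so probability 1/2; weight (1/2)·(1/2) = 1/4.
If it is in locker 3 (prior 1/4): the attendant opened locker 3, so this case is ruled out; weight (1/4)·0 = 0.
The weights sum to 1/2.
So P(the prize voucher in locker 2 | the attendant opened locker 3) = (1/4) / (1/2) = 1/2.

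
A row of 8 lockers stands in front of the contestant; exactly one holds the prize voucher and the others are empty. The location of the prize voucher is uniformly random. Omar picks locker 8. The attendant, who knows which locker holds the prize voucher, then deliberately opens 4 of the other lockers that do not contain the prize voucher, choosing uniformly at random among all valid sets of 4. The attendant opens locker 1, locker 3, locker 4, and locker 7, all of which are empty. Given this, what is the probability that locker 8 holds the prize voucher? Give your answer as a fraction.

1/8

Apply Bayes' rule, conditioning on where the prize voucher actually is.
If it is in any of lockers 1, 3, 4, and 7 (prior 1/8 each): that locker was opened and seen not to hold the prize — ruled out; weight (1/8)·0 = 0 each.
If it is in any of lockers 2, 5, and 6 (prior 1/8 each): the attendant has 15 equally likely choices, so probability 1/15; weight (1/8)·(1/15) = 1/120 each.
If it is in locker 8 (prior 1/8): the attendant has 35 equally likely choices, so probability 1/35; weight (1/8)·(1/35) = 1/280.
The weights sum to 1/35.
So P(the prize voucher in locker 8 | the attendant opened locker 1, locker 3, locker 4, and locker 7) = (1/280) / (1/35) = 1/8.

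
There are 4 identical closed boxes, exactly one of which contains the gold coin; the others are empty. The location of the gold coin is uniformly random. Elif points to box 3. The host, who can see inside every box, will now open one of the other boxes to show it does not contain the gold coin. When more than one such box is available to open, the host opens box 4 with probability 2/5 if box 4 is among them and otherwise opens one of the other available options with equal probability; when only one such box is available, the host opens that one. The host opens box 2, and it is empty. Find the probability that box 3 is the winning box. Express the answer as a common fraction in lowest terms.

Apply Bayes' rule, conditioning on where the gold coin actually is.
If it is in box 1 (prior 1/4): box 4 is available but not opened, probability 3/5; weight (1/4)·(3/5) = 3/20.
If it is in box 2 (prior 1/4): the host opened box 2, so this case is ruled out; weight (1/4)·0 = 0.
If it is in box 3 (prior 1/4): box 4 is available but not opened; box 2 gets probability (1 − 2/5)/2 = 3/10; weight (1/4)·(3/10) = 3/40.
If it is in box 4 (prior 1/4): box 4 holds the prize so is unavailable; the host chooses uniformly among the 2 others, probability 1/2; weight (1/4)·(1/2) = 1/8.
The weights sum to 7/20.
So P(the gold coin in box 3 | the host opened box 2) = (3/40) / (7/20) = 3/14.

3/14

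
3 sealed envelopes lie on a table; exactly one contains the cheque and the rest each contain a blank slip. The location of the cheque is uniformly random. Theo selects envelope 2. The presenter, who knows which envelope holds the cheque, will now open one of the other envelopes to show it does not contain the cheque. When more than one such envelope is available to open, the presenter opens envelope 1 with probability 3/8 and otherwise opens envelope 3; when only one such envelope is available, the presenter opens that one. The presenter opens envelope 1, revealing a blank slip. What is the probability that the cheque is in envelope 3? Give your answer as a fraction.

Condition on the true location of the cheque.
If it is in envelope 1 (prior 1/3): the presenter opened envelope 1, so this case is ruled out; weight (1/3)·0 = 0.
If it is in envelope 2 (prior 1/3): envelope 1 is available, opened with probability 3/8; weight (1/3)·(3/8) = 1/8.
If it is in envelope 3 (prior 1/3): only envelope 1 is available, probability 1; weight (1/3)·1 = 1/3.
The weights sum to 11/24.
So P(the cheque in envelope 3 | the presenter opened envelope 1) = (1/3) / (11/24) = 8/11.

8/11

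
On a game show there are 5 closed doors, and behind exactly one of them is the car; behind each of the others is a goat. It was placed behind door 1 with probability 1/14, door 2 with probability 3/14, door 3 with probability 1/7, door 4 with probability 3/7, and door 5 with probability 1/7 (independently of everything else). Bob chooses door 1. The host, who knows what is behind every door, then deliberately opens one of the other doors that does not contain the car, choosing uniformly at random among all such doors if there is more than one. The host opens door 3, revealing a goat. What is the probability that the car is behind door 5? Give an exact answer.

8/47

Consider each possible location of the car in turn.
If it is behind door 1 (prior 1/14): the host has 4 equally likely choices, so probability 1/4; weight (1/14)·(1/4) = 1/56.
If it is behind door 2 (prior 3/14): the host has 3 equally likely choices, so probability 1/3; weight (3/14)·(1/3) = 1/14.
If it is behind door 3 (prior 1/7): the host opened door 3, so this case is ruled out; weight (1/7)·0 = 0.
If it is behind door 4 (prior 3/7): the host has 3 equally likely choices, so probability 1/3; weight (3/7)·(1/3) = 1/7.
If it is behind door 5 (prior 1/7): the host has 3 equally likely choices, so probability 1/3; weight (1/7)·(1/3) = 1/21.
The weights sum to 47/168.
So P(the car behind door 5 | the host opened door 3) = (1/21) / (47/168) = 8/47.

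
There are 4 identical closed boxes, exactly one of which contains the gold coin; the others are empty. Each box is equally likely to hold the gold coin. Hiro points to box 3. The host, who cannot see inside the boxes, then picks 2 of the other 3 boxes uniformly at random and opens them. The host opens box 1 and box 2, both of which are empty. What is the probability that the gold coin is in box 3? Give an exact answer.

Condition on the true location of the gold coin.
If it is in either of boxes 1 and 2 (prior 1/4 each): that box was opened and seen not to hold the prize — ruled out; weight (1/4)·0 = 0 each.
If it is in either of boxes 3 and 4 (prior 1/4 each): the host picks exactly this set with probability 1/3 regardless, and none is the prize; weight (1/4)·(1/3) = 1/12 each.
The weights sum to 1/6.
So P(the gold coin in box 3 | the host opened box 1 and box 2) = (1/12) / (1/6) = 1/2.

1/2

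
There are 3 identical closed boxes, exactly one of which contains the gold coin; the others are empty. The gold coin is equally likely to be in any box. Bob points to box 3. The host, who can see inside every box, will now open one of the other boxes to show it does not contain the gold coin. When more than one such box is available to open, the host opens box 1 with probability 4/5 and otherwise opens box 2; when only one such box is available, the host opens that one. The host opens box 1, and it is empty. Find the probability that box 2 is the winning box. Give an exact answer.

5/9

Apply Bayes' rule, conditioning on where the gold coin actually is.
If it is in box 1 (prior 1/3): the host opened box 1, so this case is ruled out; weight (1/3)·0 = 0.
If it is in box 2 (prior 1/3): only box 1 is available, probability 1; weight (1/3)·1 = 1/3.
If it is in box 3 (prior 1/3): box 1 is available, opened with probability 4/5; weight (1/3)·(4/5) = 4/15.
The weights sum to 3/5.
So P(the gold coin in box 2 | the host opened box 1) = (1/3) / (3/5) = 5/9.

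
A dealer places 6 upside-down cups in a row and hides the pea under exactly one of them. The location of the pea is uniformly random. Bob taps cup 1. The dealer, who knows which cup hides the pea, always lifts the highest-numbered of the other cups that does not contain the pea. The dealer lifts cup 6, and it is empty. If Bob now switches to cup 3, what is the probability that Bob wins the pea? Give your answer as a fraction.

Consider each possible location of the pea in turn.
If it is under any of cups 1, 2, 3, 4, and 5 (prior 1/6 each): cup 6 is the highest-numbered option available, probability 1; weight (1/6)·1 = 1/6 each.
If it is under cup 6 (prior 1/6): the dealer opened cup 6, so this case is ruled out; weight (1/6)·0 = 0.
The weights sum to 5/6.
So P(the pea under cup 3 | the dealer opened cup 6) = (1/6) / (5/6) = 1/5.

1/5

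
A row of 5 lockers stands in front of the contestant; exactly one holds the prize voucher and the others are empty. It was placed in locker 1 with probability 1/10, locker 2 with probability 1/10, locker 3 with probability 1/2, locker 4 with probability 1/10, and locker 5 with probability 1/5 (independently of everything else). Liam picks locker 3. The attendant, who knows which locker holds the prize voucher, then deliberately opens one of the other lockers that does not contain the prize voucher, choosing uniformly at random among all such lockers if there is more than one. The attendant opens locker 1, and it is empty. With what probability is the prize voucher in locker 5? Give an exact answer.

Apply Bayes' rule, conditioning on where the prize voucher actually is.
If it is in locker 1 (prior 1/10): the attendant opened locker 1, so this case is ruled out; weight (1/10)·0 = 0.
If it is in either of lockers 2 and 4 (prior 1/10 each): the attendant has 3 equally likely choices, so probability 1/3; weight (1/10)·(1/3) = 1/30 each.
If it is in locker 3 (prior 1/2): the attendant has 4 equally likely choices, so probability 1/4; weight (1/2)·(1/4) = 1/8.
If it is in locker 5 (prior 1/5): the attendant has 3 equally likely choices, so probability 1/3; weight (1/5)·(1/3) = 1/15.
The weights sum to 31/120.
So P(the prize voucher in locker 5 | the attendant opened locker 1) = (1/15) / (31/120) = 8/31.

8/31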